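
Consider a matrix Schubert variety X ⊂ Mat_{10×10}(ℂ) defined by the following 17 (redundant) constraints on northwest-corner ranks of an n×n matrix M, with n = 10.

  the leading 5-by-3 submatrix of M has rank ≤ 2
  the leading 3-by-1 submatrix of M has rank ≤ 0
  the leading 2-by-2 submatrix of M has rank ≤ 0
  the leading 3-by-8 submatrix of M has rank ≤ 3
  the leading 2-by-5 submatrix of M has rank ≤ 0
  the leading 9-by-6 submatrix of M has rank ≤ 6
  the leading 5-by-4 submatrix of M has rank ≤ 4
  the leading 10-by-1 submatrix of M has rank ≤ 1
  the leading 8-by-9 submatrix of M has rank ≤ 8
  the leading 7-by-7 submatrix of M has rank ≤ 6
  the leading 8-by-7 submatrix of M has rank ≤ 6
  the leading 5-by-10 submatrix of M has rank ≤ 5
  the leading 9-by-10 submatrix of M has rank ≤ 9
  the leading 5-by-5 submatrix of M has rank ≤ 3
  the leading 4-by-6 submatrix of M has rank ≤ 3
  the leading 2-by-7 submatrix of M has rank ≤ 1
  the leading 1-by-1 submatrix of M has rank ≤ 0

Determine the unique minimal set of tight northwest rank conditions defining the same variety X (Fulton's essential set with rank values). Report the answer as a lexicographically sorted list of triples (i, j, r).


Reconstructing r_w from the 17 given conditions:

  0 0 0 0 0 1 1 1 1 1
  0 0 0 0 0 1 1 2 2 2
  0 1 1 1 1 2 2 3 3 3
  1 2 2 2 2 3 3 4 4 4
  1 2 2 3 3 4 4 5 5 5
  1 2 3 4 4 5 5 6 6 6
  1 2 3 4 5 6 6 7 7 7
  1 2 3 4 5 6 6 7 8 8
  1 2 3 4 5 6 7 8 9 9
  1 2 3 4 5 6 7 8 9 10

hence w(1..10) = (6, 8, 2, 1, 4, 3, 5, 9, 7, 10).

5 SE-corners of the 14-cell Rothe diagram give Ess(w):

[(2, 5, 0), (2, 7, 1), (3, 1, 0), (5, 3, 2), (8, 7, 6)]


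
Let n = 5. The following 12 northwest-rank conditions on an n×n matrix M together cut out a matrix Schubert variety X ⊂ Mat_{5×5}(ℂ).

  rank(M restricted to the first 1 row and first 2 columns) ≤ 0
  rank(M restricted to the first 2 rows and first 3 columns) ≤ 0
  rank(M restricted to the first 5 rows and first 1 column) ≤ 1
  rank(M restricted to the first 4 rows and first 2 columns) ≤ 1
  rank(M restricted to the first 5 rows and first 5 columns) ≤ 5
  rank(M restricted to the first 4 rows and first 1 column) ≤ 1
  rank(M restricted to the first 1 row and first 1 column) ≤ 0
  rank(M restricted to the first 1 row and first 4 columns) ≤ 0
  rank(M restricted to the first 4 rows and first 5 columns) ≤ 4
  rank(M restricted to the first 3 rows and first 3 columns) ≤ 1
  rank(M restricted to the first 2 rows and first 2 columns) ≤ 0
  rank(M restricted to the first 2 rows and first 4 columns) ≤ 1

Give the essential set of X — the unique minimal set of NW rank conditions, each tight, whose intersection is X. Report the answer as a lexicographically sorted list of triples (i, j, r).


Computing R[i][j] = min implied NW-rank bound (n=5, 12 conditions):

  row 1: 0  0  0  0  1
  row 2: 0  0  0  1  2
  row 3: 1  1  1  2  3
  row 4: 1  1  2  3  4
  row 5: 1  2  3  4  5

giving w = (5, 4, 1, 3, 2) via Δ²R.

3 SE-corners of the 8-cell Rothe diagram give Ess(w):

[(1, 4, 0), (2, 3, 0), (4, 2, 1)]


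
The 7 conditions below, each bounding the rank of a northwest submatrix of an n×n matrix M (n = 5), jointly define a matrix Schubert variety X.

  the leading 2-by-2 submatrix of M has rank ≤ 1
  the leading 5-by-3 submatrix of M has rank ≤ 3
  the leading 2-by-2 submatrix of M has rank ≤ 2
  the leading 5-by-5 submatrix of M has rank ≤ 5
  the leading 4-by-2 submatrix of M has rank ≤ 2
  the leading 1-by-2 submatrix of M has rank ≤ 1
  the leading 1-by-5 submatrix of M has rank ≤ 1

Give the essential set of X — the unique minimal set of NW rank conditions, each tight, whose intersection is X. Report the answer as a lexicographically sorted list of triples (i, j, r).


The tightest implied rank at each (i,j), from the 7 conditions:

  1 | 1 | 1 | 1 | 1
  1 | 1 | 2 | 2 | 2
  1 | 2 | 3 | 3 | 3
  1 | 2 | 3 | 4 | 4
  1 | 2 | 3 | 4 | 5

second differences of R give the permutation w = (1, 3, 2, 4, 5).

ℓ(w)=1; the 1 essential cell (i,j,r):

[(2, 2, 1)]


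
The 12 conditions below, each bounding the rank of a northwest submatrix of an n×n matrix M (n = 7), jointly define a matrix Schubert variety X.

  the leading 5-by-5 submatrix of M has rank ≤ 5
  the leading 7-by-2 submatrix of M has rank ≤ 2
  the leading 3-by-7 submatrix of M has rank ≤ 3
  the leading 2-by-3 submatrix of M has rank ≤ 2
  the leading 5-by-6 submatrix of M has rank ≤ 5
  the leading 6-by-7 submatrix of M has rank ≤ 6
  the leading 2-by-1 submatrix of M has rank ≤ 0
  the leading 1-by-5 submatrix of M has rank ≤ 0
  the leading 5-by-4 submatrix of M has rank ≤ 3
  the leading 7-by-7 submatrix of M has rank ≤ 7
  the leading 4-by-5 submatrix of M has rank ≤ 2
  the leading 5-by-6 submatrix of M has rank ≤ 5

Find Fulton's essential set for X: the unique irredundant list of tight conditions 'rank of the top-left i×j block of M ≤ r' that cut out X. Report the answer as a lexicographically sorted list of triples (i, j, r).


Computing R[i][j] = min implied NW-rank bound (n=7, 12 conditions):

  R[1]: 0, 0, 0, 0, 0, 1, 1
  R[2]: 0, 1, 1, 1, 1, 2, 2
  R[3]: 1, 2, 2, 2, 2, 3, 3
  R[4]: 1, 2, 2, 2, 2, 3, 4
  R[5]: 1, 2, 3, 3, 3, 4, 5
  R[6]: 1, 2, 3, 4, 4, 5, 6
  R[7]: 1, 2, 3, 4, 5, 6, 7

so w = (6, 2, 1, 7, 3, 4, 5).

D(w) has 9 cells with 3 SE-corners; essential set:

[(1, 5, 0), (2, 1, 0), (4, 5, 2)]


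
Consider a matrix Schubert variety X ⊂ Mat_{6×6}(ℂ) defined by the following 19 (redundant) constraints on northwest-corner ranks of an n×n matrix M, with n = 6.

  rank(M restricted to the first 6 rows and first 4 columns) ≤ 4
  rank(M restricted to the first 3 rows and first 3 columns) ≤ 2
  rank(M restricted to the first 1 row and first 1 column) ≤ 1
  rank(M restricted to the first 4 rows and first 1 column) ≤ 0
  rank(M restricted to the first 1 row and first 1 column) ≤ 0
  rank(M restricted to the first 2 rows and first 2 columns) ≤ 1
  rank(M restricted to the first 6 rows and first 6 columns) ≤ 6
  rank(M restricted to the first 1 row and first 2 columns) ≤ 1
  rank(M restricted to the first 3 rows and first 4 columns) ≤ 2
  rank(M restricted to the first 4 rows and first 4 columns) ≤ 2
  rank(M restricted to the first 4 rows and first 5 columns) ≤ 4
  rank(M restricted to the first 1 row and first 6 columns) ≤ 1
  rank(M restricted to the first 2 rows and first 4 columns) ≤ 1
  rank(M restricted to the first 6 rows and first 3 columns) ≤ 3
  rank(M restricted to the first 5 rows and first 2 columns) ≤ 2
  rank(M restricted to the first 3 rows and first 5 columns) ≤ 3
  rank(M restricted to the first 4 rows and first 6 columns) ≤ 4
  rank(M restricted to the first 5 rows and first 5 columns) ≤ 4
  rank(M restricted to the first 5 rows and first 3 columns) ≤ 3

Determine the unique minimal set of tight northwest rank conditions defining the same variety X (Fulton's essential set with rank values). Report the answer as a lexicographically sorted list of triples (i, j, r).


Recovering R(i,j) via the rank-extension bound from the 19 conditions:

  i=1: 0 | 1 | 1 | 1 | 1 | 1
  i=2: 0 | 1 | 1 | 1 | 2 | 2
  i=3: 0 | 1 | 2 | 2 | 3 | 3
  i=4: 0 | 1 | 2 | 2 | 3 | 4
  i=5: 1 | 2 | 3 | 3 | 4 | 5
  i=6: 1 | 2 | 3 | 4 | 5 | 6

so w = (2, 5, 3, 6, 1, 4).

Rothe diagram D(w) (7 cells), 3 SE-corners (essential conditions):

[(2, 4, 1), (4, 1, 0), (4, 4, 2)]


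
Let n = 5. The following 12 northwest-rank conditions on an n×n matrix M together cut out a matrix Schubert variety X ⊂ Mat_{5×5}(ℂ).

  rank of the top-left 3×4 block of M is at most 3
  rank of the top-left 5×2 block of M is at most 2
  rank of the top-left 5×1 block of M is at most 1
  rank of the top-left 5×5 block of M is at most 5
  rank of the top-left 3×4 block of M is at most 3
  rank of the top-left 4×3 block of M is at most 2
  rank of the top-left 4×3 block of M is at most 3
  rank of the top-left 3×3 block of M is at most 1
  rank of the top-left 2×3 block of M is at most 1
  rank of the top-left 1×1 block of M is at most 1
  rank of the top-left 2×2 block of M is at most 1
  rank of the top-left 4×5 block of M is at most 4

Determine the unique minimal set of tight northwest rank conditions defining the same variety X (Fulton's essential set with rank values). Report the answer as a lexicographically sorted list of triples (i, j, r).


Recovering R(i,j) via the rank-extension bound from the 12 conditions:

  1 | 1 | 1 | 1 | 1
  1 | 1 | 1 | 2 | 2
  1 | 1 | 1 | 2 | 3
  1 | 2 | 2 | 3 | 4
  1 | 2 | 3 | 4 | 5

second differences of R give the permutation w = (1, 4, 5, 2, 3).

1 SE-corner of the 4-cell Rothe diagram gives Ess(w):

[(3, 3, 1)]


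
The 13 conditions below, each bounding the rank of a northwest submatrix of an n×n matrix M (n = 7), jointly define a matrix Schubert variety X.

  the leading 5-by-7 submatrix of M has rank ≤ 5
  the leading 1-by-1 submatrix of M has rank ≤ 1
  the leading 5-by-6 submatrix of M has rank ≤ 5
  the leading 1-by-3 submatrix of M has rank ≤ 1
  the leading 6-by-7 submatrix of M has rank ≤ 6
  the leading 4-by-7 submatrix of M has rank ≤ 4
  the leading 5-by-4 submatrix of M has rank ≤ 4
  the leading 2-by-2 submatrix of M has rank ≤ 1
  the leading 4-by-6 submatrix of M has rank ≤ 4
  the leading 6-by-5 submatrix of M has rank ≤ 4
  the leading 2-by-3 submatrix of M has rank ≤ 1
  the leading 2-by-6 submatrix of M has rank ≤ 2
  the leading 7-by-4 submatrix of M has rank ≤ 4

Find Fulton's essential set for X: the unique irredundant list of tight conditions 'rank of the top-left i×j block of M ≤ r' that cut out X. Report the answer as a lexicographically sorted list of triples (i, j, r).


Reconstructing r_w from the 13 given conditions:

  i=1: 1 1 1 1 1 1 1
  i=2: 1 1 1 2 2 2 2
  i=3: 1 2 2 3 3 3 3
  i=4: 1 2 3 4 4 4 4
  i=5: 1 2 3 4 4 5 5
  i=6: 1 2 3 4 4 5 6
  i=7: 1 2 3 4 5 6 7

so w = (1, 4, 2, 3, 6, 7, 5).

ℓ(w)=4; the 2 essential cells (i,j,r):

[(2, 3, 1), (6, 5, 4)]


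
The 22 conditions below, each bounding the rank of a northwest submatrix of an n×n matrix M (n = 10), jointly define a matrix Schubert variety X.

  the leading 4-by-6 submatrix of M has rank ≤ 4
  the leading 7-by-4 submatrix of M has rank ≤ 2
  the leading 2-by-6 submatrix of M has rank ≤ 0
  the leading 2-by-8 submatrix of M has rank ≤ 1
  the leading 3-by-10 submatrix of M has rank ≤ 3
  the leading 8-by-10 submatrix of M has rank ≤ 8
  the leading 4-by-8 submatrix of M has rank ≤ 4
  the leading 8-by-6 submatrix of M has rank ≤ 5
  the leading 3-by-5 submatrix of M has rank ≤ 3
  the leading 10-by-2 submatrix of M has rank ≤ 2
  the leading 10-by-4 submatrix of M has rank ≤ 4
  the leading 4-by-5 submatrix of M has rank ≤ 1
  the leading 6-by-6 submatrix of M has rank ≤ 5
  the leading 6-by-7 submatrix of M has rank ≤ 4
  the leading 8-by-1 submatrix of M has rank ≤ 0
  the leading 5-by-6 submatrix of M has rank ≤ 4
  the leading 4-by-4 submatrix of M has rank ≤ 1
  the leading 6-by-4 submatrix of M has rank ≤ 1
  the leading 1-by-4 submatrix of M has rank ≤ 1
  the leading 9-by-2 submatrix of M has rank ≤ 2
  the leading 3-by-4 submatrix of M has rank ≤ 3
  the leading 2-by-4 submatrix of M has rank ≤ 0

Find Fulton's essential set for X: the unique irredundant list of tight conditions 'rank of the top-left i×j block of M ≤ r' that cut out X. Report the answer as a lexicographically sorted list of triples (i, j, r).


The tightest implied rank at each (i,j), from the 22 conditions:

  i=1: 0  0  0  0  0  0  1  1  1  1
  i=2: 0  0  0  0  0  0  1  1  2  2
  i=3: 0  1  1  1  1  1  2  2  3  3
  i=4: 0  1  1  1  1  2  3  3  4  4
  i=5: 0  1  1  1  2  3  4  4  5  5
  i=6: 0  1  1  1  2  3  4  5  6  6
  i=7: 0  1  2  2  3  4  5  6  7  7
  i=8: 0  1  2  3  4  5  6  7  8  8
  i=9: 1  2  3  4  5  6  7  8  9  9
  i=10: 1  2  3  4  5  6  7  8  9  10

the unique w with this rank table is (7, 9, 2, 6, 5, 8, 3, 4, 1, 10).

ℓ(w)=26; the 5 essential cells (i,j,r):

[(2, 6, 0), (2, 8, 1), (4, 5, 1), (6, 4, 1), (8, 1, 0)]


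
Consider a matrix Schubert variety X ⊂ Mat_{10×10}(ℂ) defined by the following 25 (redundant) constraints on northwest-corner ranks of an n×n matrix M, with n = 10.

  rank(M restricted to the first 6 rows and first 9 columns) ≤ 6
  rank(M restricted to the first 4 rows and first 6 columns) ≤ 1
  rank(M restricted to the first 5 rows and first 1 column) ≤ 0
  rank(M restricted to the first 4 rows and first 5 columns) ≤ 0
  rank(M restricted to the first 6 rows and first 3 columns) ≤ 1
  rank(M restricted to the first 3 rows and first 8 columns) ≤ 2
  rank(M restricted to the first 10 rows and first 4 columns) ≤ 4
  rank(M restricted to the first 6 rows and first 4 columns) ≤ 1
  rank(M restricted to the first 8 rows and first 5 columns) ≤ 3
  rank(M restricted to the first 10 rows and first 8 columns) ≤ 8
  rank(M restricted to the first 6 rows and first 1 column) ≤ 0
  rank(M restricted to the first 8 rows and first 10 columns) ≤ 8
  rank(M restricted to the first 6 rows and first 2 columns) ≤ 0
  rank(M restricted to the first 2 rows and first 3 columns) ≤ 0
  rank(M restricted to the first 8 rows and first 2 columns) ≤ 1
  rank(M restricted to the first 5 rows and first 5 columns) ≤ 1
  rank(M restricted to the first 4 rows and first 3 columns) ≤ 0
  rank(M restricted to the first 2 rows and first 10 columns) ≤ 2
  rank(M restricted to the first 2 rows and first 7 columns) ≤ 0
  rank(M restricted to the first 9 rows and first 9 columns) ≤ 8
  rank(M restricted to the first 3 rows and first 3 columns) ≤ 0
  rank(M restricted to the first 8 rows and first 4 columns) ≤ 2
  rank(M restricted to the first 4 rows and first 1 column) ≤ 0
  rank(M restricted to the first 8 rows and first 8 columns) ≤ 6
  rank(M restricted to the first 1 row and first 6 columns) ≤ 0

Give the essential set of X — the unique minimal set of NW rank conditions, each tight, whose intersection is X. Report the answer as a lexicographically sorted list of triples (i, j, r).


The tightest implied rank at each (i,j), from the 25 conditions:

  0, 0, 0, 0, 0, 0, 0, 1, 1, 1
  0, 0, 0, 0, 0, 0, 0, 1, 2, 2
  0, 0, 0, 0, 0, 1, 1, 2, 3, 3
  0, 0, 0, 0, 0, 1, 2, 3, 4, 4
  0, 0, 1, 1, 1, 2, 3, 4, 5, 5
  0, 0, 1, 1, 2, 3, 4, 5, 6, 6
  1, 1, 2, 2, 3, 4, 5, 6, 7, 7
  1, 1, 2, 2, 3, 4, 5, 6, 7, 8
  1, 2, 3, 3, 4, 5, 6, 7, 8, 9
  1, 2, 3, 4, 5, 6, 7, 8, 9, 10

giving w = (8, 9, 6, 7, 3, 5, 1, 10, 2, 4) via Δ²R.

D(w) has 31 cells with 6 SE-corners; essential set:

[(2, 7, 0), (4, 5, 0), (6, 2, 0), (6, 4, 1), (8, 2, 1), (8, 4, 2)]


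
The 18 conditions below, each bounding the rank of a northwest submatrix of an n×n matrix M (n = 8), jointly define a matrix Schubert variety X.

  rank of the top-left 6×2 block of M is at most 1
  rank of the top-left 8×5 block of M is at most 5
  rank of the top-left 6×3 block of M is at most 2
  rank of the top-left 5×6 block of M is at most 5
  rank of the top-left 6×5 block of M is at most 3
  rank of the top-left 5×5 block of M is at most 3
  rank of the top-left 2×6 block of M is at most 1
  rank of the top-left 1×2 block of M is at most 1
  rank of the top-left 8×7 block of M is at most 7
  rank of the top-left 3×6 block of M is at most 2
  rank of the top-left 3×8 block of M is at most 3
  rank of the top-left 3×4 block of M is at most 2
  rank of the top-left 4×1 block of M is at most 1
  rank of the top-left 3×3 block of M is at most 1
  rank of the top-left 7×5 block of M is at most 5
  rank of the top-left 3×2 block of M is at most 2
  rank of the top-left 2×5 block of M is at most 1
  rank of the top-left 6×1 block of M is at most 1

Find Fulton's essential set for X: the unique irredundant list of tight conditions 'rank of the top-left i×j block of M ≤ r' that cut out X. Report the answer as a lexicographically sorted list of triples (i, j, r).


Rank table r_w(8×8) implied by the 18 constraints:

  R[1]: 1, 1, 1, 1, 1, 1, 1, 1
  R[2]: 1, 1, 1, 1, 1, 1, 2, 2
  R[3]: 1, 1, 1, 2, 2, 2, 3, 3
  R[4]: 1, 1, 2, 3, 3, 3, 4, 4
  R[5]: 1, 1, 2, 3, 3, 4, 5, 5
  R[6]: 1, 1, 2, 3, 3, 4, 5, 6
  R[7]: 1, 2, 3, 4, 4, 5, 6, 7
  R[8]: 1, 2, 3, 4, 5, 6, 7, 8

hence w(1..8) = (1, 7, 4, 3, 6, 8, 2, 5).

ℓ(w)=12; the 4 essential cells (i,j,r):

[(2, 6, 1), (3, 3, 1), (6, 2, 1), (6, 5, 3)]


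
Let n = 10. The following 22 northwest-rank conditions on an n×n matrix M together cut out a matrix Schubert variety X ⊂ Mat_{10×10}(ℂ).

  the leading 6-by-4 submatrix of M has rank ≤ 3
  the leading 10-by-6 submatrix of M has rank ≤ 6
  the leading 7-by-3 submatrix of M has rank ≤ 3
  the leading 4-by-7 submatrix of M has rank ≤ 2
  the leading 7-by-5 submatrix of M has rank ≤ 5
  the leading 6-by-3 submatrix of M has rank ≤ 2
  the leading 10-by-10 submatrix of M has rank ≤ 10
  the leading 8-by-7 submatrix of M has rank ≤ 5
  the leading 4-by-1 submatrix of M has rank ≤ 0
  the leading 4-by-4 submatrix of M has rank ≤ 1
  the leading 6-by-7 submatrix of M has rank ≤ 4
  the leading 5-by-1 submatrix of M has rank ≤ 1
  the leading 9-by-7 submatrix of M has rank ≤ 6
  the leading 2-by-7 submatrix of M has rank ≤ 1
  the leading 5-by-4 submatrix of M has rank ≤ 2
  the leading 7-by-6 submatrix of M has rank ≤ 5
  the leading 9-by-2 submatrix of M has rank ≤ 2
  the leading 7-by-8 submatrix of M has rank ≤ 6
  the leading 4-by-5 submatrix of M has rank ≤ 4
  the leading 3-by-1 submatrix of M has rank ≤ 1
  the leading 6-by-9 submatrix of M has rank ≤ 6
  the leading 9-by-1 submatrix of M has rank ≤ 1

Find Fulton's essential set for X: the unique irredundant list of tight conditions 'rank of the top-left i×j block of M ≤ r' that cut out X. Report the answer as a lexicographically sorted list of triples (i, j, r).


The tightest implied rank at each (i,j), from the 22 conditions:

  i=1: 0 1 1 1 1 1 1 1 1 1
  i=2: 0 1 1 1 1 1 1 2 2 2
  i=3: 0 1 1 1 2 2 2 3 3 3
  i=4: 0 1 1 1 2 2 2 3 4 4
  i=5: 1 2 2 2 3 3 3 4 5 5
  i=6: 1 2 2 3 4 4 4 5 6 6
  i=7: 1 2 3 4 5 5 5 6 7 7
  i=8: 1 2 3 4 5 5 5 6 7 8
  i=9: 1 2 3 4 5 6 6 7 8 9
  i=10: 1 2 3 4 5 6 7 8 9 10

hence w(1..10) = (2, 8, 5, 9, 1, 4, 3, 10, 6, 7).

6 SE-corners of the 18-cell Rothe diagram give Ess(w):

[(2, 7, 1), (4, 1, 0), (4, 4, 1), (4, 7, 2), (6, 3, 2), (8, 7, 5)]


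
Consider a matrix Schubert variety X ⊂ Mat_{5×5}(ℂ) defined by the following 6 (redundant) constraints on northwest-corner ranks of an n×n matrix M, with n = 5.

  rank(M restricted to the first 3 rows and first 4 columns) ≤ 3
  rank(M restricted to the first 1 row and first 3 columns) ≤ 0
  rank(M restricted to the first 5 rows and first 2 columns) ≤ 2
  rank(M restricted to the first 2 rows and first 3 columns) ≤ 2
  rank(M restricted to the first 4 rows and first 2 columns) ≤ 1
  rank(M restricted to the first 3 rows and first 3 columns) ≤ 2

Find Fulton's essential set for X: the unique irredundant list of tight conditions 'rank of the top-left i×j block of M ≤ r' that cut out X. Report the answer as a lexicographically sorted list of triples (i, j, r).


Computing R[i][j] = min implied NW-rank bound (n=5, 6 conditions):

  row 1: 0  0  0  1  1
  row 2: 1  1  1  2  2
  row 3: 1  1  2  3  3
  row 4: 1  1  2  3  4
  row 5: 1  2  3  4  5

second differences of R give the permutation w = (4, 1, 3, 5, 2).

2 SE-corners of the 5-cell Rothe diagram give Ess(w):

[(1, 3, 0), (4, 2, 1)]


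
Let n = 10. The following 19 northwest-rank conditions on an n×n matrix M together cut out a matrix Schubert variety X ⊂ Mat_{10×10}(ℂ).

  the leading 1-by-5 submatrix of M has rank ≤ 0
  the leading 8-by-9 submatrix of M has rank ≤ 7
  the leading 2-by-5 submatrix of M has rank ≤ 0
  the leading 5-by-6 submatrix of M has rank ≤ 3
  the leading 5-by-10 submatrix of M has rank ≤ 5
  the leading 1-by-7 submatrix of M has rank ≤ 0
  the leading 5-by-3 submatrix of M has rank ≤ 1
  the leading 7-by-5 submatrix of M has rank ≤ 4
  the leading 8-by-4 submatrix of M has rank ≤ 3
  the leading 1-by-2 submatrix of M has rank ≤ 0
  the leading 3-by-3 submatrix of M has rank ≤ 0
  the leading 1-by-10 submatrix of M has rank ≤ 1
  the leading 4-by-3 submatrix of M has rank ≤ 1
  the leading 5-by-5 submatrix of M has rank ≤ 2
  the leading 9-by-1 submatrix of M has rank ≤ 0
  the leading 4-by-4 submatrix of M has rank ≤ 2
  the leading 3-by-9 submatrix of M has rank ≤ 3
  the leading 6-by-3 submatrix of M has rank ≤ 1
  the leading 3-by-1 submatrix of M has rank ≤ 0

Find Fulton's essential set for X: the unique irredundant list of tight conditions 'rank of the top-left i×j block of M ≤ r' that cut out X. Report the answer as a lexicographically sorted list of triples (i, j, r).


Recovering R(i,j) via the rank-extension bound from the 19 conditions:

  row 1: 0 0 0 0 0 0 0 1 1 1
  row 2: 0 0 0 0 0 1 1 2 2 2
  row 3: 0 0 0 1 1 2 2 3 3 3
  row 4: 0 1 1 2 2 3 3 4 4 4
  row 5: 0 1 1 2 2 3 4 5 5 5
  row 6: 0 1 1 2 3 4 5 6 6 6
  row 7: 0 1 2 3 4 5 6 7 7 7
  row 8: 0 1 2 3 4 5 6 7 7 8
  row 9: 0 1 2 3 4 5 6 7 8 9
  row 10: 1 2 3 4 5 6 7 8 9 10

second differences of R give the permutation w = (8, 6, 4, 2, 7, 5, 3, 10, 9, 1).

|D(w)|=25, |Ess(w)|=7:

[(1, 7, 0), (2, 5, 0), (3, 3, 0), (5, 5, 2), (6, 3, 1), (8, 9, 7), (9, 1, 0)]


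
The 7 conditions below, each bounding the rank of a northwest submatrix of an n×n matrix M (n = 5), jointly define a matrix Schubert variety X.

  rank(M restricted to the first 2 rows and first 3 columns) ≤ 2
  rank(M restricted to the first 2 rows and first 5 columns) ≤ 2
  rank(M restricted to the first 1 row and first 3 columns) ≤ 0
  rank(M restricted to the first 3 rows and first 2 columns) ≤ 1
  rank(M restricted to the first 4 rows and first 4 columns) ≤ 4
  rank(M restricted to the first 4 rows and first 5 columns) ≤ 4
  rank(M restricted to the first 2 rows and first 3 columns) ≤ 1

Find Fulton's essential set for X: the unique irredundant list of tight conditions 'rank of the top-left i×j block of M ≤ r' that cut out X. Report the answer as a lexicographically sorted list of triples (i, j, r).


Reconstructing r_w from the 7 given conditions:

  0 | 0 | 0 | 1 | 1
  1 | 1 | 1 | 2 | 2
  1 | 1 | 2 | 3 | 3
  1 | 2 | 3 | 4 | 4
  1 | 2 | 3 | 4 | 5

second differences of R give the permutation w = (4, 1, 3, 2, 5).

D(w) has 4 cells with 2 SE-corners; essential set:

[(1, 3, 0), (3, 2, 1)]


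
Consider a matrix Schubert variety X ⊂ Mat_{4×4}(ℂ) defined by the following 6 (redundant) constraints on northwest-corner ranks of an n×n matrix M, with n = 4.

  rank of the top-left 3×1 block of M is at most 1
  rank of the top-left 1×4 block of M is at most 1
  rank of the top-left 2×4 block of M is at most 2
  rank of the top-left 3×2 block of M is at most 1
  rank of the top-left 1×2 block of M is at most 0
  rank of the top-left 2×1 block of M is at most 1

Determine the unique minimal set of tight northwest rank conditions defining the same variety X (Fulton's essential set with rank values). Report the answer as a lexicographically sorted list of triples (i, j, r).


Propagating the 6 rank bounds to every northwest block:

  0 | 0 | 1 | 1
  1 | 1 | 2 | 2
  1 | 1 | 2 | 3
  1 | 2 | 3 | 4

reading off 1-entries of Δ²R: w = (3, 1, 4, 2).

Fulton essential set (2 of the 3 Rothe cells):

[(1, 2, 0), (3, 2, 1)]


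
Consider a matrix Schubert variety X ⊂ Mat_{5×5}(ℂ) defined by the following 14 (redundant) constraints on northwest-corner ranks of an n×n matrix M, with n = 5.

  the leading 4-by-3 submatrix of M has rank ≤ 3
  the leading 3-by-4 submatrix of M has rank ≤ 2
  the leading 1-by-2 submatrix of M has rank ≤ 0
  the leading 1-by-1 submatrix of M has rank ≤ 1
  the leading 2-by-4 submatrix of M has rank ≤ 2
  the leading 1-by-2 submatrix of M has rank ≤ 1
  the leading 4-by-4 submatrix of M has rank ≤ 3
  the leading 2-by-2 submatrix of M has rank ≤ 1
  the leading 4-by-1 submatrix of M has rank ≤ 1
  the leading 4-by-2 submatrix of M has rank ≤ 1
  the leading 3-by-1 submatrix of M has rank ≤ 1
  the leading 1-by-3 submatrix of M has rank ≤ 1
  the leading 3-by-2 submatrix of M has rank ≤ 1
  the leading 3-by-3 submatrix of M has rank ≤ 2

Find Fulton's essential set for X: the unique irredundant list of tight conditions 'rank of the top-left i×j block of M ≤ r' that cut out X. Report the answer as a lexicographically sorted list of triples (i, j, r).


Rank table r_w(5×5) implied by the 14 constraints:

  row 1: 0 | 0 | 1 | 1 | 1
  row 2: 1 | 1 | 2 | 2 | 2
  row 3: 1 | 1 | 2 | 2 | 3
  row 4: 1 | 1 | 2 | 3 | 4
  row 5: 1 | 2 | 3 | 4 | 5

hence w(1..5) = (3, 1, 5, 4, 2).

ℓ(w)=5; the 3 essential cells (i,j,r):

[(1, 2, 0), (3, 4, 2), (4, 2, 1)]


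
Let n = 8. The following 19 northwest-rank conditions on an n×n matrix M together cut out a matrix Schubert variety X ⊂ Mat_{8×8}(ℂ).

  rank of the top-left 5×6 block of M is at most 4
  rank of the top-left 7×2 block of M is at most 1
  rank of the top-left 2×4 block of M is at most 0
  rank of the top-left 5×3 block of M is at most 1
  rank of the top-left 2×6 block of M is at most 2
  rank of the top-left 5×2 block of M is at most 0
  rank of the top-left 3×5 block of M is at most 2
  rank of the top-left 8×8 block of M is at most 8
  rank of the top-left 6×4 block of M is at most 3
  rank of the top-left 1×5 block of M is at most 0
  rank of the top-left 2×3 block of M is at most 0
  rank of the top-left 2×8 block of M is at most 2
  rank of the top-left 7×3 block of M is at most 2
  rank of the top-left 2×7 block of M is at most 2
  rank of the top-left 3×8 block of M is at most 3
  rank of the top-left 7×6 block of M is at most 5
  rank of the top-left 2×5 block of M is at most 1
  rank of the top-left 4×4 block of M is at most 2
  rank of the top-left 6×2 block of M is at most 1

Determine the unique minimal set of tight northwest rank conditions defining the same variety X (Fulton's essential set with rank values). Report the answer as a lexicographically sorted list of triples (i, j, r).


Reconstructing r_w from the 19 given conditions:

  0 0 0 0 0 1 1 1
  0 0 0 0 1 2 2 2
  0 0 1 1 2 3 3 3
  0 0 1 2 3 4 4 4
  0 0 1 2 3 4 5 5
  1 1 2 3 4 5 6 6
  1 1 2 3 4 5 6 7
  1 2 3 4 5 6 7 8

the unique w with this rank table is (6, 5, 3, 4, 7, 1, 8, 2).

ℓ(w)=16; the 4 essential cells (i,j,r):

[(1, 5, 0), (2, 4, 0), (5, 2, 0), (7, 2, 1)]


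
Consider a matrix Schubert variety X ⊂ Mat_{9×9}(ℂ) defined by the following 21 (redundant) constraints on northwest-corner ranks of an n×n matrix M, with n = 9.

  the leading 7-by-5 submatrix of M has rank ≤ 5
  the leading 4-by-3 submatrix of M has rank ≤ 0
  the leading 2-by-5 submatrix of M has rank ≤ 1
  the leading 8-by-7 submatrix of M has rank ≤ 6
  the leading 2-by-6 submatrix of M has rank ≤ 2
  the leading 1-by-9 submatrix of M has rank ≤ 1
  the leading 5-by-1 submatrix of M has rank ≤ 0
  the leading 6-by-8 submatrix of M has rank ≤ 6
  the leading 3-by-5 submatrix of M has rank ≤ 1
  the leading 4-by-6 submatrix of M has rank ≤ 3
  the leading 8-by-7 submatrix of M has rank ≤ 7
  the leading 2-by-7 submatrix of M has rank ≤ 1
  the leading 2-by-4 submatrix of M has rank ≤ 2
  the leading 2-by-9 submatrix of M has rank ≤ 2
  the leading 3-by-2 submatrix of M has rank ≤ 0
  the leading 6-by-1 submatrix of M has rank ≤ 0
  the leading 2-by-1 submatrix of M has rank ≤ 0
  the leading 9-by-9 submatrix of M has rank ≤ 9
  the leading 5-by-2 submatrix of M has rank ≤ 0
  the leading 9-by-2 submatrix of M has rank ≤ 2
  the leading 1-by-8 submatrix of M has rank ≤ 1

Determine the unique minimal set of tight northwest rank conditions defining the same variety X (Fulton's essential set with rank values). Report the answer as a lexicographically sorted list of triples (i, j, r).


The tightest implied rank at each (i,j), from the 21 conditions:

  i=1: 0 0 0 1 1 1 1 1 1
  i=2: 0 0 0 1 1 1 1 2 2
  i=3: 0 0 0 1 1 2 2 3 3
  i=4: 0 0 0 1 2 3 3 4 4
  i=5: 0 0 1 2 3 4 4 5 5
  i=6: 0 1 2 3 4 5 5 6 6
  i=7: 1 2 3 4 5 6 6 7 7
  i=8: 1 2 3 4 5 6 6 7 8
  i=9: 1 2 3 4 5 6 7 8 9

so w = (4, 8, 6, 5, 3, 2, 1, 9, 7).

ℓ(w)=20; the 6 essential cells (i,j,r):

[(2, 7, 1), (3, 5, 1), (4, 3, 0), (5, 2, 0), (6, 1, 0), (8, 7, 6)]


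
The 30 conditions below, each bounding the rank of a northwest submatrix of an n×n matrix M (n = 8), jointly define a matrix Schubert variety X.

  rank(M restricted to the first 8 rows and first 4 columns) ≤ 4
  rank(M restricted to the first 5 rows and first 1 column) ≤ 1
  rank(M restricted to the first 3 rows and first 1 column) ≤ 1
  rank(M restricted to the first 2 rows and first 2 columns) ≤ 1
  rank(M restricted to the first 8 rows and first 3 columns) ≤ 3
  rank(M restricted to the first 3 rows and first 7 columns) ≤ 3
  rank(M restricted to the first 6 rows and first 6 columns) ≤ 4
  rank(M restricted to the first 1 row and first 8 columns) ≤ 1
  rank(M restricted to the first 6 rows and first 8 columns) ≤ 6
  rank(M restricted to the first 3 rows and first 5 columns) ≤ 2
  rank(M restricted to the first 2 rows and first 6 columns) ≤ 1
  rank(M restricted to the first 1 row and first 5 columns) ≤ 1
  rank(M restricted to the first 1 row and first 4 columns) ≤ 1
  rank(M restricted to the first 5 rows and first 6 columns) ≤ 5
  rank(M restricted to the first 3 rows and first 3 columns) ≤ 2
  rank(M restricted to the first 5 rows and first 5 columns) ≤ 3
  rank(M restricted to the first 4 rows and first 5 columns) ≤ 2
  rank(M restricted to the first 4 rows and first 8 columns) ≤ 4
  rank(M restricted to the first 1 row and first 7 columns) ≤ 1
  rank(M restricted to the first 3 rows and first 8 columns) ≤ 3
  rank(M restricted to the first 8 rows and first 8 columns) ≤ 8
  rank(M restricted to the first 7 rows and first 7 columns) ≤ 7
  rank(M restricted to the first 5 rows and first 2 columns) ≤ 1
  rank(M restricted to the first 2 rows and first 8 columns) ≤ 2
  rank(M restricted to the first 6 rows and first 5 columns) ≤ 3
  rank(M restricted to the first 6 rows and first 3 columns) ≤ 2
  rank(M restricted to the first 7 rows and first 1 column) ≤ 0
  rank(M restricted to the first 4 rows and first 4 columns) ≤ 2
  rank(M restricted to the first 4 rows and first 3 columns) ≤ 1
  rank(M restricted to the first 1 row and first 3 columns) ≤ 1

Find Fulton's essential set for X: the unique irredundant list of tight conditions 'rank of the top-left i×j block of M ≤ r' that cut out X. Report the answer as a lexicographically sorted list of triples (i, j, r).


Computing R[i][j] = min implied NW-rank bound (n=8, 30 conditions):

  row 1: 0  1  1  1  1  1  1  1
  row 2: 0  1  1  1  1  1  2  2
  row 3: 0  1  1  2  2  2  3  3
  row 4: 0  1  1  2  2  3  4  4
  row 5: 0  1  2  3  3  4  5  5
  row 6: 0  1  2  3  3  4  5  6
  row 7: 0  1  2  3  4  5  6  7
  row 8: 1  2  3  4  5  6  7  8

so w = (2, 7, 4, 6, 3, 8, 5, 1).

D(w) has 15 cells with 5 SE-corners; essential set:

[(2, 6, 1), (4, 3, 1), (4, 5, 2), (6, 5, 3), (7, 1, 0)]


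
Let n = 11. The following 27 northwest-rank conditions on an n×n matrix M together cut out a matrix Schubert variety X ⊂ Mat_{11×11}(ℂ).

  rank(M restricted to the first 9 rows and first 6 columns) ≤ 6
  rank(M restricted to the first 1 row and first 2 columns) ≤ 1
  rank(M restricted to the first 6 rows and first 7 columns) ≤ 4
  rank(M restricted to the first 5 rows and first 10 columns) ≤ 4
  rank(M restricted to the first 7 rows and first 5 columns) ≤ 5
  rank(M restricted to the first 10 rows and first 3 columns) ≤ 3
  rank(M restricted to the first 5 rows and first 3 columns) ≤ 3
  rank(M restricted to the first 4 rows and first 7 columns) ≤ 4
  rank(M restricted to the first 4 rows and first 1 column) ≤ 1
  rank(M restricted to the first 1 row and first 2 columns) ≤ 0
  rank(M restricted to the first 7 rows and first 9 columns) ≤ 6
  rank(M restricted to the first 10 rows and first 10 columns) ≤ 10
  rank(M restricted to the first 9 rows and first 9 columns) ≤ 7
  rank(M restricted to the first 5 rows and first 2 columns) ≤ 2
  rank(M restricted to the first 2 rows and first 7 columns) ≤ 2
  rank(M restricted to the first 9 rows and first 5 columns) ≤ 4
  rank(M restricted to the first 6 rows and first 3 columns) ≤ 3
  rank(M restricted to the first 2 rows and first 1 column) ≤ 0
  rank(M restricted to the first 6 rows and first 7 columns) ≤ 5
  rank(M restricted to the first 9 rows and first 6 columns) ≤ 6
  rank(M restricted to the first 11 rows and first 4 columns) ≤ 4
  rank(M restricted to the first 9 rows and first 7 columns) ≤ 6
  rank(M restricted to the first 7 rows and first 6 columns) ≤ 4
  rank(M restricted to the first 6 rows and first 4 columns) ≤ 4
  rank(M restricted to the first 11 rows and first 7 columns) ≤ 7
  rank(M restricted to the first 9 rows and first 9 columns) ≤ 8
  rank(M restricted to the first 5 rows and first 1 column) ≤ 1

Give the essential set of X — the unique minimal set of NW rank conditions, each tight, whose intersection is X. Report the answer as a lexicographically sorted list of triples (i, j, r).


The tightest implied rank at each (i,j), from the 27 conditions:

  row 1: 0, 0, 1, 1, 1, 1, 1, 1, 1, 1, 1
  row 2: 0, 1, 2, 2, 2, 2, 2, 2, 2, 2, 2
  row 3: 1, 2, 3, 3, 3, 3, 3, 3, 3, 3, 3
  row 4: 1, 2, 3, 4, 4, 4, 4, 4, 4, 4, 4
  row 5: 1, 2, 3, 4, 4, 4, 4, 4, 4, 4, 5
  row 6: 1, 2, 3, 4, 4, 4, 4, 5, 5, 5, 6
  row 7: 1, 2, 3, 4, 4, 4, 5, 6, 6, 6, 7
  row 8: 1, 2, 3, 4, 4, 5, 6, 7, 7, 7, 8
  row 9: 1, 2, 3, 4, 4, 5, 6, 7, 7, 8, 9
  row 10: 1, 2, 3, 4, 5, 6, 7, 8, 8, 9, 10
  row 11: 1, 2, 3, 4, 5, 6, 7, 8, 9, 10, 11

the unique w with this rank table is (3, 2, 1, 4, 11, 8, 7, 6, 10, 5, 9).

ℓ(w)=17; the 7 essential cells (i,j,r):

[(1, 2, 0), (2, 1, 0), (5, 10, 4), (6, 7, 4), (7, 6, 4), (9, 5, 4), (9, 9, 7)]


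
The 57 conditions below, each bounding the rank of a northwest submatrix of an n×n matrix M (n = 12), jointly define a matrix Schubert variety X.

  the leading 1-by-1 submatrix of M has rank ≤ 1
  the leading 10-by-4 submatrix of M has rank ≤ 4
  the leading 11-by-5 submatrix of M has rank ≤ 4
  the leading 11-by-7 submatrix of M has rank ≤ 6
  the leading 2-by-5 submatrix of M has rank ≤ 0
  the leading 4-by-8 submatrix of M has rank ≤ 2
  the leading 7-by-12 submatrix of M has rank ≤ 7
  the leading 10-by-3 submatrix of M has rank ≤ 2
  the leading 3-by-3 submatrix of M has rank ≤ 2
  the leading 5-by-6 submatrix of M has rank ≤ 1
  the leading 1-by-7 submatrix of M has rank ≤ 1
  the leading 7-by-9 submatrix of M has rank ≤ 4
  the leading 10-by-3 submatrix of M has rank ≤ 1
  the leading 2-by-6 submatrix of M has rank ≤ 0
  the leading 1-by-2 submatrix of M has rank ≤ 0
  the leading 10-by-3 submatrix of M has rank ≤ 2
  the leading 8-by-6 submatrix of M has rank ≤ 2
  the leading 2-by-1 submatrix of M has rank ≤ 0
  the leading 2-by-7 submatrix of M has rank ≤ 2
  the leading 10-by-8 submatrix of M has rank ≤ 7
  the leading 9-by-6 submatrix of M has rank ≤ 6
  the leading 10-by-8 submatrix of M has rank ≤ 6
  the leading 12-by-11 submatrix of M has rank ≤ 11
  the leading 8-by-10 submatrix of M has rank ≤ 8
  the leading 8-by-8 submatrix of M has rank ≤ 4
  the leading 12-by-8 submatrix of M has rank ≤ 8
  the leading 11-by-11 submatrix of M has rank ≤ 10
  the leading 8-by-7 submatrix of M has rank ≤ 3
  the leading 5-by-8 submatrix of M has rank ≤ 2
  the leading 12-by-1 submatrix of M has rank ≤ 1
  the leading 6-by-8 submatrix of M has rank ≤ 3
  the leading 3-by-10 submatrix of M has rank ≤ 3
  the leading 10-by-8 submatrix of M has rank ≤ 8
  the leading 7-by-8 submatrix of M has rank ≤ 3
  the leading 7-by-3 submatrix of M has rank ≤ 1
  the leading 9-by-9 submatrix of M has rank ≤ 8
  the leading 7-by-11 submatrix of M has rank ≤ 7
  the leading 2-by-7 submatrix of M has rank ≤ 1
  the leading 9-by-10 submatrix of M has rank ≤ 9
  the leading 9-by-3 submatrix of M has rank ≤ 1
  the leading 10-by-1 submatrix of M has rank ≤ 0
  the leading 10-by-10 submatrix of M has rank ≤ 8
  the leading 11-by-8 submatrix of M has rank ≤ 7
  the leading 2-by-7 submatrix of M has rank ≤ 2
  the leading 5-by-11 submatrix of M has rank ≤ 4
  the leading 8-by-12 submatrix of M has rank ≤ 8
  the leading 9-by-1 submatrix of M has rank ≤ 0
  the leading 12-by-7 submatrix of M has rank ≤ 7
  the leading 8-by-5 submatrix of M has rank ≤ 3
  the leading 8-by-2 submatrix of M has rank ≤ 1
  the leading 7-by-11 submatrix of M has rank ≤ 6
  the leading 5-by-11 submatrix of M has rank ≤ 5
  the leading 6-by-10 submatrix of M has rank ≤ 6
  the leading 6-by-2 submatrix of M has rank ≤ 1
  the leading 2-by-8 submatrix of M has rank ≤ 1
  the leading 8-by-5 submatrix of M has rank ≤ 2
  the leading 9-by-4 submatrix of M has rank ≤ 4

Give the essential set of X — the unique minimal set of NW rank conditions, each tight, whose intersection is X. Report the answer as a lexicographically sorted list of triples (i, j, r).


Computing R[i][j] = min implied NW-rank bound (n=12, 57 conditions):

  i=1: 0 | 0 | 0 | 0 | 0 | 0 | 1 | 1 | 1 | 1 | 1 | 1
  i=2: 0 | 0 | 0 | 0 | 0 | 0 | 1 | 1 | 2 | 2 | 2 | 2
  i=3: 0 | 1 | 1 | 1 | 1 | 1 | 2 | 2 | 3 | 3 | 3 | 3
  i=4: 0 | 1 | 1 | 1 | 1 | 1 | 2 | 2 | 3 | 4 | 4 | 4
  i=5: 0 | 1 | 1 | 1 | 1 | 1 | 2 | 2 | 3 | 4 | 4 | 5
  i=6: 0 | 1 | 1 | 2 | 2 | 2 | 3 | 3 | 4 | 5 | 5 | 6
  i=7: 0 | 1 | 1 | 2 | 2 | 2 | 3 | 3 | 4 | 5 | 6 | 7
  i=8: 0 | 1 | 1 | 2 | 2 | 2 | 3 | 4 | 5 | 6 | 7 | 8
  i=9: 0 | 1 | 1 | 2 | 3 | 3 | 4 | 5 | 6 | 7 | 8 | 9
  i=10: 0 | 1 | 1 | 2 | 3 | 4 | 5 | 6 | 7 | 8 | 9 | 10
  i=11: 1 | 2 | 2 | 3 | 4 | 5 | 6 | 7 | 8 | 9 | 10 | 11
  i=12: 1 | 2 | 3 | 4 | 5 | 6 | 7 | 8 | 9 | 10 | 11 | 12

hence w(1..12) = (7, 9, 2, 10, 12, 4, 11, 8, 5, 6, 1, 3).

ℓ(w)=42; the 9 essential cells (i,j,r):

[(2, 6, 0), (2, 8, 1), (5, 6, 1), (5, 8, 2), (5, 11, 4), (7, 8, 3), (8, 6, 2), (10, 1, 0), (10, 3, 1)]


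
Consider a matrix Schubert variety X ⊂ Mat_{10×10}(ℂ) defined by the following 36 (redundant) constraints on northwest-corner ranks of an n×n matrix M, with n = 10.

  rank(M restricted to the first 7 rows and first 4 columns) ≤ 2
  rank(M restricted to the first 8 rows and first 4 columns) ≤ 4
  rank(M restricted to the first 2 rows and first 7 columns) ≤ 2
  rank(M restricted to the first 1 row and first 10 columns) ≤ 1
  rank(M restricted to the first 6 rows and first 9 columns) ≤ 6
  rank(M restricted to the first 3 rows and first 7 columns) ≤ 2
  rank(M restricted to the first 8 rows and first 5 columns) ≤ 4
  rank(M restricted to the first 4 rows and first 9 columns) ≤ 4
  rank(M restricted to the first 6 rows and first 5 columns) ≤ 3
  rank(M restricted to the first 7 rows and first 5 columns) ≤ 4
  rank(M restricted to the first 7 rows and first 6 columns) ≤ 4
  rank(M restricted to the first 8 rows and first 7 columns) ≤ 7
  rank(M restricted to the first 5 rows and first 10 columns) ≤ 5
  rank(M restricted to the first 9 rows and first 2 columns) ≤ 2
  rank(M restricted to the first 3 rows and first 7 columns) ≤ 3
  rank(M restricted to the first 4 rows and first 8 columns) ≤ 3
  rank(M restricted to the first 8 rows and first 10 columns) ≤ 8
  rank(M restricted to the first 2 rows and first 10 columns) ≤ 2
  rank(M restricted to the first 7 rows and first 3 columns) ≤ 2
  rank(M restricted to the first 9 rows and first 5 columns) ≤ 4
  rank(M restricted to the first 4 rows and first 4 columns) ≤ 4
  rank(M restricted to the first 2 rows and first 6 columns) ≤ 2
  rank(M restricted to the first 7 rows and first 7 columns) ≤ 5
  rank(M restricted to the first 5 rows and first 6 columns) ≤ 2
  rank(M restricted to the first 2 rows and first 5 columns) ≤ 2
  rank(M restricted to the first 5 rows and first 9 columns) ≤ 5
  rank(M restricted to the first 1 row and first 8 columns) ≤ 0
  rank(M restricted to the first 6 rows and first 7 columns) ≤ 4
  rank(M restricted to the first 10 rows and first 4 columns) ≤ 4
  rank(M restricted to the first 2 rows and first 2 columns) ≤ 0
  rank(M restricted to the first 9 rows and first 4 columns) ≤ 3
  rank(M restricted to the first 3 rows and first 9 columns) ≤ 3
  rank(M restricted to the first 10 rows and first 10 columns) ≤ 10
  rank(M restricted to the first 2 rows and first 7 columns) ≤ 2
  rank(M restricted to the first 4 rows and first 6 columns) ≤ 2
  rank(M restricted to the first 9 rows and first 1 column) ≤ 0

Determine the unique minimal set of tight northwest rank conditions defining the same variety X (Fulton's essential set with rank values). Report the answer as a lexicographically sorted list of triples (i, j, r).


Propagating the 36 rank bounds to every northwest block:

  i=1: 0  0  0  0  0  0  0  0  1  1
  i=2: 0  0  1  1  1  1  1  1  2  2
  i=3: 0  1  2  2  2  2  2  2  3  3
  i=4: 0  1  2  2  2  2  3  3  4  4
  i=5: 0  1  2  2  2  2  3  4  5  5
  i=6: 0  1  2  2  3  3  4  5  6  6
  i=7: 0  1  2  2  3  4  5  6  7  7
  i=8: 0  1  2  3  4  5  6  7  8  8
  i=9: 0  1  2  3  4  5  6  7  8  9
  i=10: 1  2  3  4  5  6  7  8  9  10

the unique w with this rank table is (9, 3, 2, 7, 8, 5, 6, 4, 10, 1).

|D(w)|=25, |Ess(w)|=5:

[(1, 8, 0), (2, 2, 0), (5, 6, 2), (7, 4, 2), (9, 1, 0)]
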